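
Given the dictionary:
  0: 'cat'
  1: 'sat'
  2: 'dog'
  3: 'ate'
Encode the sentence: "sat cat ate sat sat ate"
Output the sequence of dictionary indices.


Look up each word in the dictionary:
  'sat' -> 1
  'cat' -> 0
  'ate' -> 3
  'sat' -> 1
  'sat' -> 1
  'ate' -> 3

Encoded: [1, 0, 3, 1, 1, 3]


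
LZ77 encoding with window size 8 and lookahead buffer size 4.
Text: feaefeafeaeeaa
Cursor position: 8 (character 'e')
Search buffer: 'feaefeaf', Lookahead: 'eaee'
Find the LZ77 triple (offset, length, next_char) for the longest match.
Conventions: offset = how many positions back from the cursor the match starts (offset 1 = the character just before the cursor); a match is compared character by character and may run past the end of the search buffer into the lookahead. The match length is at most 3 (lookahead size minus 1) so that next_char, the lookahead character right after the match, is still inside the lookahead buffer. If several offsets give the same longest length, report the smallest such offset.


Try each offset into the search buffer:
  offset=1 (pos 7, char 'f'): match length 0
  offset=2 (pos 6, char 'a'): match length 0
  offset=3 (pos 5, char 'e'): match length 2
  offset=4 (pos 4, char 'f'): match length 0
  offset=5 (pos 3, char 'e'): match length 1
  offset=6 (pos 2, char 'a'): match length 0
  offset=7 (pos 1, char 'e'): match length 3
  offset=8 (pos 0, char 'f'): match length 0
Longest match has length 3 at offset 7.
next_char = character at position 8 + 3 = 11 -> 'e'

Best match: offset=7, length=3 (matching 'eae' starting at position 1)
LZ77 triple: (7, 3, 'e')


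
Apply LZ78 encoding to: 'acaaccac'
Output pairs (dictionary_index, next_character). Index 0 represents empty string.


LZ78 encoding steps:
Dictionary: {0: ''}
Step 1: w='' (idx 0), next='a' -> output (0, 'a'), add 'a' as idx 1
Step 2: w='' (idx 0), next='c' -> output (0, 'c'), add 'c' as idx 2
Step 3: w='a' (idx 1), next='a' -> output (1, 'a'), add 'aa' as idx 3
Step 4: w='c' (idx 2), next='c' -> output (2, 'c'), add 'cc' as idx 4
Step 5: w='a' (idx 1), next='c' -> output (1, 'c'), add 'ac' as idx 5


Encoded: [(0, 'a'), (0, 'c'), (1, 'a'), (2, 'c'), (1, 'c')]


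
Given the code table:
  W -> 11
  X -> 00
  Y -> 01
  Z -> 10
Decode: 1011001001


Decoding:
10 -> Z
11 -> W
00 -> X
10 -> Z
01 -> Y


Result: ZWXZY


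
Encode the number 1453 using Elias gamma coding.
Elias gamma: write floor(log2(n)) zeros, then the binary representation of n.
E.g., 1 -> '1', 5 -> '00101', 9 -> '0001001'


num_bits = floor(log2(1453)) + 1 = 11
leading_zeros = num_bits - 1 = 10
binary(1453) = 10110101101

Elias gamma(1453) = '0000000000' + '10110101101' = 000000000010110101101 (21 bits)


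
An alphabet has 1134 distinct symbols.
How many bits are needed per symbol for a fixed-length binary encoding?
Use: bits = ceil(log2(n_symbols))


log2(1134) = 10.1472
Bracket: 2^10 = 1024 < 1134 <= 2^11 = 2048
So ceil(log2(1134)) = 11

bits = ceil(log2(1134)) = ceil(10.1472) = 11 bits


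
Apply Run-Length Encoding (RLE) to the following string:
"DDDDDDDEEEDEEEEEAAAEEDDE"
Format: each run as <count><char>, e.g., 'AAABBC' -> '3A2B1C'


Scanning runs left to right:
  i=0: run of 'D' x 7 -> '7D'
  i=7: run of 'E' x 3 -> '3E'
  i=10: run of 'D' x 1 -> '1D'
  i=11: run of 'E' x 5 -> '5E'
  i=16: run of 'A' x 3 -> '3A'
  i=19: run of 'E' x 2 -> '2E'
  i=21: run of 'D' x 2 -> '2D'
  i=23: run of 'E' x 1 -> '1E'

RLE = 7D3E1D5E3A2E2D1E


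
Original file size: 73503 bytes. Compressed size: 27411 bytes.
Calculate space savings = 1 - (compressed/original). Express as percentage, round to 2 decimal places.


ratio = compressed/original = 27411/73503 = 0.372924
savings = 1 - ratio = 1 - 0.372924 = 0.627076
as a percentage: 0.627076 * 100 = 62.71%

Space savings = 1 - 27411/73503 = 62.71%


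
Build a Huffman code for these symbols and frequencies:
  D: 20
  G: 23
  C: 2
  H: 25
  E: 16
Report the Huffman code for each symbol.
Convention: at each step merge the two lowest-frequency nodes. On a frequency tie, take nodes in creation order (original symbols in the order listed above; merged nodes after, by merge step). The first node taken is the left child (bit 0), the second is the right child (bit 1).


Huffman tree construction:
Step 1: Merge C(2) + E(16) = 18
Step 2: Merge (C+E)(18) + D(20) = 38
Step 3: Merge G(23) + H(25) = 48
Step 4: Merge ((C+E)+D)(38) + (G+H)(48) = 86
Read each symbol's code off the tree from the root (left child = 0, right child = 1).

Codes:
  D: 01 (length 2)
  G: 10 (length 2)
  C: 000 (length 3)
  H: 11 (length 2)
  E: 001 (length 3)
Average code length: 190/86 = 2.2093 bits/symbol


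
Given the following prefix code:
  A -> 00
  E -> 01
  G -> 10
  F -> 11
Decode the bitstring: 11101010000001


Decoding step by step:
Bits 11 -> F
Bits 10 -> G
Bits 10 -> G
Bits 10 -> G
Bits 00 -> A
Bits 00 -> A
Bits 01 -> E


Decoded message: FGGGAAE


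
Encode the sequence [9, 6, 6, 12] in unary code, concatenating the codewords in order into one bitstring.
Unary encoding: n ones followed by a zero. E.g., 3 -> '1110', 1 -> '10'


Encode each number as n ones followed by a terminating 0:
  9 -> 1111111110 (10 bits)
  6 -> 1111110 (7 bits)
  6 -> 1111110 (7 bits)
  12 -> 1111111111110 (13 bits)
Total length = 10 + 7 + 7 + 13 = 37 bits.

Unary([9, 6, 6, 12]) = 1111111110111111011111101111111111110 (37 bits)


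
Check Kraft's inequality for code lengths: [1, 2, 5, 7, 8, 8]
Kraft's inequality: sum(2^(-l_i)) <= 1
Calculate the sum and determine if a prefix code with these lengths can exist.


Sum = 2^(-1) + 2^(-2) + 2^(-5) + 2^(-7) + 2^(-8) + 2^(-8)
    = 0.5 + 0.25 + 0.03125 + 0.0078125 + 0.00390625 + 0.00390625
    = 204/256 = 0.796875
Since 0.796875 <= 1, Kraft's inequality IS satisfied.
A prefix code with these lengths CAN exist.

Kraft sum = 0.796875. Satisfied.


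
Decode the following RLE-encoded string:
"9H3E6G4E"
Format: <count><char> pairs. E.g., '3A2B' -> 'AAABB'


Expanding each <count><char> pair:
  9H -> 'HHHHHHHHH'
  3E -> 'EEE'
  6G -> 'GGGGGG'
  4E -> 'EEEE'

Decoded = HHHHHHHHHEEEGGGGGGEEEE


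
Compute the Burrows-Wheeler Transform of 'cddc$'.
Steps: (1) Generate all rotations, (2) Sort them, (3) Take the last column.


Rotations (sorted):
  0: $cddc -> last char: c
  1: c$cdd -> last char: d
  2: cddc$ -> last char: $
  3: dc$cd -> last char: d
  4: ddc$c -> last char: c


BWT = cd$dc


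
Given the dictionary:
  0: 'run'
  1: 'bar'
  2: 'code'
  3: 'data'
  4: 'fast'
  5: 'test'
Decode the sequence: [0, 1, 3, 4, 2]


Look up each index in the dictionary:
  0 -> 'run'
  1 -> 'bar'
  3 -> 'data'
  4 -> 'fast'
  2 -> 'code'

Decoded: "run bar data fast code"


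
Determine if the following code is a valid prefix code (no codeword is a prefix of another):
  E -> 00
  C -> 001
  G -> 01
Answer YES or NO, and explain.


Checking each pair (does one codeword prefix another?):
  E='00' vs C='001': prefix -- VIOLATION

NO -- this is NOT a valid prefix code. E (00) is a prefix of C (001).


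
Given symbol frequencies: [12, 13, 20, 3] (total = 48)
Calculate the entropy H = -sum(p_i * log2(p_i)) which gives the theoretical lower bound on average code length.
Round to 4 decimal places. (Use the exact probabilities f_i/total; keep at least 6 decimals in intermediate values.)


Per-symbol terms -p_i * log2(p_i) with p_i = f_i/48:
  p = 12/48 = 0.250000: log2(p) = -2.000000, -p*log2(p) = 0.500000
  p = 13/48 = 0.270833: log2(p) = -1.884523, -p*log2(p) = 0.510392
  p = 20/48 = 0.416667: log2(p) = -1.263034, -p*log2(p) = 0.526264
  p = 3/48 = 0.062500: log2(p) = -4.000000, -p*log2(p) = 0.250000
H = 0.500000 + 0.510392 + 0.526264 + 0.250000 = 1.786656

H = 1.7867 bits/symbol


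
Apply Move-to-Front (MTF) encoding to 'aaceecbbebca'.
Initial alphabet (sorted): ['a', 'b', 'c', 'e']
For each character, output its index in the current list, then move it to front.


MTF encoding:
'a': index 0 in ['a', 'b', 'c', 'e'] -> ['a', 'b', 'c', 'e']
'a': index 0 in ['a', 'b', 'c', 'e'] -> ['a', 'b', 'c', 'e']
'c': index 2 in ['a', 'b', 'c', 'e'] -> ['c', 'a', 'b', 'e']
'e': index 3 in ['c', 'a', 'b', 'e'] -> ['e', 'c', 'a', 'b']
'e': index 0 in ['e', 'c', 'a', 'b'] -> ['e', 'c', 'a', 'b']
'c': index 1 in ['e', 'c', 'a', 'b'] -> ['c', 'e', 'a', 'b']
'b': index 3 in ['c', 'e', 'a', 'b'] -> ['b', 'c', 'e', 'a']
'b': index 0 in ['b', 'c', 'e', 'a'] -> ['b', 'c', 'e', 'a']
'e': index 2 in ['b', 'c', 'e', 'a'] -> ['e', 'b', 'c', 'a']
'b': index 1 in ['e', 'b', 'c', 'a'] -> ['b', 'e', 'c', 'a']
'c': index 2 in ['b', 'e', 'c', 'a'] -> ['c', 'b', 'e', 'a']
'a': index 3 in ['c', 'b', 'e', 'a'] -> ['a', 'c', 'b', 'e']


Output: [0, 0, 2, 3, 0, 1, 3, 0, 2, 1, 2, 3]


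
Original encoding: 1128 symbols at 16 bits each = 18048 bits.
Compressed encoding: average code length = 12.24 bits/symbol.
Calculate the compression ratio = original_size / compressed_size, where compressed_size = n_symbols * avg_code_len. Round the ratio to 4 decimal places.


original_size = n_symbols * orig_bits = 1128 * 16 = 18048 bits
compressed_size = n_symbols * avg_code_len = 1128 * 12.24 = 13806.72 bits
ratio = original_size / compressed_size = 18048 / 13806.72 = 1.3072

Compression ratio = 1.3072


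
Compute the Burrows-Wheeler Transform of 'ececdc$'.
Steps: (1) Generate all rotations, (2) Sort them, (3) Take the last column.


Rotations (sorted):
  0: $ececdc -> last char: c
  1: c$ececd -> last char: d
  2: cdc$ece -> last char: e
  3: cecdc$e -> last char: e
  4: dc$ecec -> last char: c
  5: ecdc$ec -> last char: c
  6: ececdc$ -> last char: $


BWT = cdeecc$


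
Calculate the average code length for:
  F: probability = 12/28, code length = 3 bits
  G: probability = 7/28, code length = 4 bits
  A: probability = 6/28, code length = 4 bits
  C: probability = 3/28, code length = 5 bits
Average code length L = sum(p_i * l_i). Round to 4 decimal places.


Weighted contributions p_i * l_i:
  F: (12/28) * 3 = 36/28
  G: (7/28) * 4 = 28/28
  A: (6/28) * 4 = 24/28
  C: (3/28) * 5 = 15/28
Sum = (36 + 28 + 24 + 15)/28 = 103/28

L = 103/28 = 3.6786 bits/symbol


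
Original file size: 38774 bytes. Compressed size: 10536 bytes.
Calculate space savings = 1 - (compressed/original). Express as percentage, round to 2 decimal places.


ratio = compressed/original = 10536/38774 = 0.271728
savings = 1 - ratio = 1 - 0.271728 = 0.728272
as a percentage: 0.728272 * 100 = 72.83%

Space savings = 1 - 10536/38774 = 72.83%


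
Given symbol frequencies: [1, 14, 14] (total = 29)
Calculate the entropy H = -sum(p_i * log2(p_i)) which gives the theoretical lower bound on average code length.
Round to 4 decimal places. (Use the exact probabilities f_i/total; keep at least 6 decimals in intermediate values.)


Per-symbol terms -p_i * log2(p_i) with p_i = f_i/29:
  p = 1/29 = 0.034483: log2(p) = -4.857981, -p*log2(p) = 0.167517
  p = 14/29 = 0.482759: log2(p) = -1.050626, -p*log2(p) = 0.507199
  p = 14/29 = 0.482759: log2(p) = -1.050626, -p*log2(p) = 0.507199
H = 0.167517 + 0.507199 + 0.507199 = 1.181915

H = 1.1819 bits/symbol


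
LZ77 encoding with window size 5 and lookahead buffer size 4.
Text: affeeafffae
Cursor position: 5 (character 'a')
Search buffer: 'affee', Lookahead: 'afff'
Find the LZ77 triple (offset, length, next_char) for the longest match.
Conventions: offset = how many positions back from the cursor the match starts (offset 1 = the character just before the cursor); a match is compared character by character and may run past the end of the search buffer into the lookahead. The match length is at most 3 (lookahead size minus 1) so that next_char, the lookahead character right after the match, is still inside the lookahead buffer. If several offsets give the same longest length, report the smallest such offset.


Try each offset into the search buffer:
  offset=1 (pos 4, char 'e'): match length 0
  offset=2 (pos 3, char 'e'): match length 0
  offset=3 (pos 2, char 'f'): match length 0
  offset=4 (pos 1, char 'f'): match length 0
  offset=5 (pos 0, char 'a'): match length 3
Longest match has length 3 at offset 5.
next_char = character at position 5 + 3 = 8 -> 'f'

Best match: offset=5, length=3 (matching 'aff' starting at position 0)
LZ77 triple: (5, 3, 'f')


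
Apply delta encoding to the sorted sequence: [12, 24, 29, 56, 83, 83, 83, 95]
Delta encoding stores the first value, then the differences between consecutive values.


First value: 12
Deltas:
  24 - 12 = 12
  29 - 24 = 5
  56 - 29 = 27
  83 - 56 = 27
  83 - 83 = 0
  83 - 83 = 0
  95 - 83 = 12


Delta encoded: [12, 12, 5, 27, 27, 0, 0, 12]


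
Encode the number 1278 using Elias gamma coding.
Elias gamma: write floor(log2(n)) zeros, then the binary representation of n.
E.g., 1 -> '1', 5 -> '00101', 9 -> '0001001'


num_bits = floor(log2(1278)) + 1 = 11
leading_zeros = num_bits - 1 = 10
binary(1278) = 10011111110

Elias gamma(1278) = '0000000000' + '10011111110' = 000000000010011111110 (21 bits)


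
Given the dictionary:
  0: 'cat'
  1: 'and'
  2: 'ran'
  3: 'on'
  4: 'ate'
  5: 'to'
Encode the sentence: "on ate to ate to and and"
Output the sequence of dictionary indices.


Look up each word in the dictionary:
  'on' -> 3
  'ate' -> 4
  'to' -> 5
  'ate' -> 4
  'to' -> 5
  'and' -> 1
  'and' -> 1

Encoded: [3, 4, 5, 4, 5, 1, 1]


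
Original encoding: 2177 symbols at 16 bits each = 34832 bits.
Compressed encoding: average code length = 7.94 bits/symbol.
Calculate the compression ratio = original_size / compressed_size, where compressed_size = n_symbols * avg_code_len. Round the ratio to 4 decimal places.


original_size = n_symbols * orig_bits = 2177 * 16 = 34832 bits
compressed_size = n_symbols * avg_code_len = 2177 * 7.94 = 17285.38 bits
ratio = original_size / compressed_size = 34832 / 17285.38 = 2.0151

Compression ratio = 2.0151


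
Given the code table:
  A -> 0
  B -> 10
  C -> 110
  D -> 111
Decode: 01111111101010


Decoding:
0 -> A
111 -> D
111 -> D
110 -> C
10 -> B
10 -> B


Result: ADDCBB


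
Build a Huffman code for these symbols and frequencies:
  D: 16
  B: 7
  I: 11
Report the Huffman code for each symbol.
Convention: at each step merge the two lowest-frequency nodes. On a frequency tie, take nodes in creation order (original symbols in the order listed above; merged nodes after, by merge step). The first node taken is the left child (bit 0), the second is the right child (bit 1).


Huffman tree construction:
Step 1: Merge B(7) + I(11) = 18
Step 2: Merge D(16) + (B+I)(18) = 34
Read each symbol's code off the tree from the root (left child = 0, right child = 1).

Codes:
  D: 0 (length 1)
  B: 10 (length 2)
  I: 11 (length 2)
Average code length: 52/34 = 1.5294 bits/symbol


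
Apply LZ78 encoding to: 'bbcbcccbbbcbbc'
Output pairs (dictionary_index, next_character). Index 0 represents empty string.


LZ78 encoding steps:
Dictionary: {0: ''}
Step 1: w='' (idx 0), next='b' -> output (0, 'b'), add 'b' as idx 1
Step 2: w='b' (idx 1), next='c' -> output (1, 'c'), add 'bc' as idx 2
Step 3: w='bc' (idx 2), next='c' -> output (2, 'c'), add 'bcc' as idx 3
Step 4: w='' (idx 0), next='c' -> output (0, 'c'), add 'c' as idx 4
Step 5: w='b' (idx 1), next='b' -> output (1, 'b'), add 'bb' as idx 5
Step 6: w='bc' (idx 2), next='b' -> output (2, 'b'), add 'bcb' as idx 6
Step 7: w='bc' (idx 2), end of input -> output (2, '')


Encoded: [(0, 'b'), (1, 'c'), (2, 'c'), (0, 'c'), (1, 'b'), (2, 'b'), (2, '')]


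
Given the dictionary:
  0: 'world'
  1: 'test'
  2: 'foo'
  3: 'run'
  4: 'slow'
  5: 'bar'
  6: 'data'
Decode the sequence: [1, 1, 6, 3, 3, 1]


Look up each index in the dictionary:
  1 -> 'test'
  1 -> 'test'
  6 -> 'data'
  3 -> 'run'
  3 -> 'run'
  1 -> 'test'

Decoded: "test test data run run test"


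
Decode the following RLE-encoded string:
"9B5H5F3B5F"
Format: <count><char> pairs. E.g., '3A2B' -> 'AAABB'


Expanding each <count><char> pair:
  9B -> 'BBBBBBBBB'
  5H -> 'HHHHH'
  5F -> 'FFFFF'
  3B -> 'BBB'
  5F -> 'FFFFF'

Decoded = BBBBBBBBBHHHHHFFFFFBBBFFFFF


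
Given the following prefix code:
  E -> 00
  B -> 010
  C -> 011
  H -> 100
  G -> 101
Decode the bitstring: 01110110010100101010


Decoding step by step:
Bits 011 -> C
Bits 101 -> G
Bits 100 -> H
Bits 101 -> G
Bits 00 -> E
Bits 101 -> G
Bits 010 -> B


Decoded message: CGHGEGB


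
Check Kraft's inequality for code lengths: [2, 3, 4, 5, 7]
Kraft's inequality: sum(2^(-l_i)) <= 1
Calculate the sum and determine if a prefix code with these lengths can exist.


Sum = 2^(-2) + 2^(-3) + 2^(-4) + 2^(-5) + 2^(-7)
    = 0.25 + 0.125 + 0.0625 + 0.03125 + 0.0078125
    = 61/128 = 0.4765625
Since 0.4765625 <= 1, Kraft's inequality IS satisfied.
A prefix code with these lengths CAN exist.

Kraft sum = 0.4765625. Satisfied.


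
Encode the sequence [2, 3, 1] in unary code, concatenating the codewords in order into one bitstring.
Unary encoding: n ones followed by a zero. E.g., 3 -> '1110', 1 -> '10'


Encode each number as n ones followed by a terminating 0:
  2 -> 110 (3 bits)
  3 -> 1110 (4 bits)
  1 -> 10 (2 bits)
Total length = 3 + 4 + 2 = 9 bits.

Unary([2, 3, 1]) = 110111010 (9 bits)


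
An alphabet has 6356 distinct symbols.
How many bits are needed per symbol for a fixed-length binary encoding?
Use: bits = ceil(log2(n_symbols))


log2(6356) = 12.6339
Bracket: 2^12 = 4096 < 6356 <= 2^13 = 8192
So ceil(log2(6356)) = 13

bits = ceil(log2(6356)) = ceil(12.6339) = 13 bits


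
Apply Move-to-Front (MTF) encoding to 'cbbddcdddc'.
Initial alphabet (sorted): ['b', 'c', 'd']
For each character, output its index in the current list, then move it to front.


MTF encoding:
'c': index 1 in ['b', 'c', 'd'] -> ['c', 'b', 'd']
'b': index 1 in ['c', 'b', 'd'] -> ['b', 'c', 'd']
'b': index 0 in ['b', 'c', 'd'] -> ['b', 'c', 'd']
'd': index 2 in ['b', 'c', 'd'] -> ['d', 'b', 'c']
'd': index 0 in ['d', 'b', 'c'] -> ['d', 'b', 'c']
'c': index 2 in ['d', 'b', 'c'] -> ['c', 'd', 'b']
'd': index 1 in ['c', 'd', 'b'] -> ['d', 'c', 'b']
'd': index 0 in ['d', 'c', 'b'] -> ['d', 'c', 'b']
'd': index 0 in ['d', 'c', 'b'] -> ['d', 'c', 'b']
'c': index 1 in ['d', 'c', 'b'] -> ['c', 'd', 'b']


Output: [1, 1, 0, 2, 0, 2, 1, 0, 0, 1]


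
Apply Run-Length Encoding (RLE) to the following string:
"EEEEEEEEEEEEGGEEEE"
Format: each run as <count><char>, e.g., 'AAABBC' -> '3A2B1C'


Scanning runs left to right:
  i=0: run of 'E' x 12 -> '12E'
  i=12: run of 'G' x 2 -> '2G'
  i=14: run of 'E' x 4 -> '4E'

RLE = 12E2G4E


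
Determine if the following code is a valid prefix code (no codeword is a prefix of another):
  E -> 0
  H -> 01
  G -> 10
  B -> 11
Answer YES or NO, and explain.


Checking each pair (does one codeword prefix another?):
  E='0' vs H='01': prefix -- VIOLATION

NO -- this is NOT a valid prefix code. E (0) is a prefix of H (01).


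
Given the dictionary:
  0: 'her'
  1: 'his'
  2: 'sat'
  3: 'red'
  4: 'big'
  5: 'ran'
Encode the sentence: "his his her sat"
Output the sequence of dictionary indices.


Look up each word in the dictionary:
  'his' -> 1
  'his' -> 1
  'her' -> 0
  'sat' -> 2

Encoded: [1, 1, 0, 2]


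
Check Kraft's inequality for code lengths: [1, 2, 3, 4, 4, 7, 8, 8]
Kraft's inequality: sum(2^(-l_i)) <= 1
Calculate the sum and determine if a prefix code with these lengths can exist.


Sum = 2^(-1) + 2^(-2) + 2^(-3) + 2^(-4) + 2^(-4) + 2^(-7) + 2^(-8) + 2^(-8)
    = 0.5 + 0.25 + 0.125 + 0.0625 + 0.0625 + 0.0078125 + 0.00390625 + 0.00390625
    = 260/256 = 1.015625
Since 1.015625 > 1, Kraft's inequality is NOT satisfied.
A prefix code with these lengths CANNOT exist.

Kraft sum = 1.015625. Not satisfied.


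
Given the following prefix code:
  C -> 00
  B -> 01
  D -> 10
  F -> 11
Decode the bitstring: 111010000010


Decoding step by step:
Bits 11 -> F
Bits 10 -> D
Bits 10 -> D
Bits 00 -> C
Bits 00 -> C
Bits 10 -> D


Decoded message: FDDCCD


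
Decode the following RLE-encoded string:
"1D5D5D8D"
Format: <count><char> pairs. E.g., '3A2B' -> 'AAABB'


Expanding each <count><char> pair:
  1D -> 'D'
  5D -> 'DDDDD'
  5D -> 'DDDDD'
  8D -> 'DDDDDDDD'

Decoded = DDDDDDDDDDDDDDDDDDD


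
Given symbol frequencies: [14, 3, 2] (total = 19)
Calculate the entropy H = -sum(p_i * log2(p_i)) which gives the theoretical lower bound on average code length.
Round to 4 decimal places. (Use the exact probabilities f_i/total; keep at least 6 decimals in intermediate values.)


Per-symbol terms -p_i * log2(p_i) with p_i = f_i/19:
  p = 14/19 = 0.736842: log2(p) = -0.440573, -p*log2(p) = 0.324632
  p = 3/19 = 0.157895: log2(p) = -2.662965, -p*log2(p) = 0.420468
  p = 2/19 = 0.105263: log2(p) = -3.247928, -p*log2(p) = 0.341887
H = 0.324632 + 0.420468 + 0.341887 = 1.086987

H = 1.087 bits/symbol


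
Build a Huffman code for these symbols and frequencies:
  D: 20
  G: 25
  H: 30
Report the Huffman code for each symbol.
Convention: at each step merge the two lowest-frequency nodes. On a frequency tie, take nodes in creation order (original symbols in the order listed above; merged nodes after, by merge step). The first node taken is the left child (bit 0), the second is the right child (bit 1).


Huffman tree construction:
Step 1: Merge D(20) + G(25) = 45
Step 2: Merge H(30) + (D+G)(45) = 75
Read each symbol's code off the tree from the root (left child = 0, right child = 1).

Codes:
  D: 10 (length 2)
  G: 11 (length 2)
  H: 0 (length 1)
Average code length: 120/75 = 1.6000 bits/symbol


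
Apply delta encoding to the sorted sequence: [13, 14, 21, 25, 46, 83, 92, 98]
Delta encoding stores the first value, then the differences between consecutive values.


First value: 13
Deltas:
  14 - 13 = 1
  21 - 14 = 7
  25 - 21 = 4
  46 - 25 = 21
  83 - 46 = 37
  92 - 83 = 9
  98 - 92 = 6


Delta encoded: [13, 1, 7, 4, 21, 37, 9, 6]


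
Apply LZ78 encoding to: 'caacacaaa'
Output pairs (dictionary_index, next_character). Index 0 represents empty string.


LZ78 encoding steps:
Dictionary: {0: ''}
Step 1: w='' (idx 0), next='c' -> output (0, 'c'), add 'c' as idx 1
Step 2: w='' (idx 0), next='a' -> output (0, 'a'), add 'a' as idx 2
Step 3: w='a' (idx 2), next='c' -> output (2, 'c'), add 'ac' as idx 3
Step 4: w='ac' (idx 3), next='a' -> output (3, 'a'), add 'aca' as idx 4
Step 5: w='a' (idx 2), next='a' -> output (2, 'a'), add 'aa' as idx 5


Encoded: [(0, 'c'), (0, 'a'), (2, 'c'), (3, 'a'), (2, 'a')]


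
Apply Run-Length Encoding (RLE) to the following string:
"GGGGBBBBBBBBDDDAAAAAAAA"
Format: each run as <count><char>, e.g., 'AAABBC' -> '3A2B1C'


Scanning runs left to right:
  i=0: run of 'G' x 4 -> '4G'
  i=4: run of 'B' x 8 -> '8B'
  i=12: run of 'D' x 3 -> '3D'
  i=15: run of 'A' x 8 -> '8A'

RLE = 4G8B3D8A


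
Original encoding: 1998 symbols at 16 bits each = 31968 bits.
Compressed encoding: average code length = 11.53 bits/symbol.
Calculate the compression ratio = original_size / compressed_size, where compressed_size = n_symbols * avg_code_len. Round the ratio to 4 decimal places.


original_size = n_symbols * orig_bits = 1998 * 16 = 31968 bits
compressed_size = n_symbols * avg_code_len = 1998 * 11.53 = 23036.94 bits
ratio = original_size / compressed_size = 31968 / 23036.94 = 1.3877

Compression ratio = 1.3877


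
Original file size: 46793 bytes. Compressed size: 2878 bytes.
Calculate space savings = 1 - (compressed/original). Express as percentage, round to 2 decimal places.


ratio = compressed/original = 2878/46793 = 0.061505
savings = 1 - ratio = 1 - 0.061505 = 0.938495
as a percentage: 0.938495 * 100 = 93.85%

Space savings = 1 - 2878/46793 = 93.85%


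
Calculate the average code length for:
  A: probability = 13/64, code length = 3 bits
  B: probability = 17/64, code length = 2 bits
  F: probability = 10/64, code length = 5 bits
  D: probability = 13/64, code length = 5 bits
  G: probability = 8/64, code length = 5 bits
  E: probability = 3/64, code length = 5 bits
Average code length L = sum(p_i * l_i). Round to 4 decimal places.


Weighted contributions p_i * l_i:
  A: (13/64) * 3 = 39/64
  B: (17/64) * 2 = 34/64
  F: (10/64) * 5 = 50/64
  D: (13/64) * 5 = 65/64
  G: (8/64) * 5 = 40/64
  E: (3/64) * 5 = 15/64
Sum = (39 + 34 + 50 + 65 + 40 + 15)/64 = 243/64

L = 243/64 = 3.7969 bits/symbol


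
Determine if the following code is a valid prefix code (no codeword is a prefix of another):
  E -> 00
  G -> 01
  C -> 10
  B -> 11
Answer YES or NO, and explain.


Checking each pair (does one codeword prefix another?):
  E='00' vs G='01': no prefix
  E='00' vs C='10': no prefix
  E='00' vs B='11': no prefix
  G='01' vs E='00': no prefix
  G='01' vs C='10': no prefix
  G='01' vs B='11': no prefix
  C='10' vs E='00': no prefix
  C='10' vs G='01': no prefix
  C='10' vs B='11': no prefix
  B='11' vs E='00': no prefix
  B='11' vs G='01': no prefix
  B='11' vs C='10': no prefix
No violation found over all pairs.

YES -- this is a valid prefix code. No codeword is a prefix of any other codeword.


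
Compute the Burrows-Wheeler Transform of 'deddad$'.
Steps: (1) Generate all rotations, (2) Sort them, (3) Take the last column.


Rotations (sorted):
  0: $deddad -> last char: d
  1: ad$dedd -> last char: d
  2: d$dedda -> last char: a
  3: dad$ded -> last char: d
  4: ddad$de -> last char: e
  5: deddad$ -> last char: $
  6: eddad$d -> last char: d


BWT = ddade$d


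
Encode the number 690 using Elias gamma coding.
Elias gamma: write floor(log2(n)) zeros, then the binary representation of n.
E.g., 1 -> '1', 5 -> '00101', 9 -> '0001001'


num_bits = floor(log2(690)) + 1 = 10
leading_zeros = num_bits - 1 = 9
binary(690) = 1010110010

Elias gamma(690) = '000000000' + '1010110010' = 0000000001010110010 (19 bits)


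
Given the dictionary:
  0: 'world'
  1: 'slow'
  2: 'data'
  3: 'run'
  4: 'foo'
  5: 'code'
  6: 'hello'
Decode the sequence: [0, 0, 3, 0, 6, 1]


Look up each index in the dictionary:
  0 -> 'world'
  0 -> 'world'
  3 -> 'run'
  0 -> 'world'
  6 -> 'hello'
  1 -> 'slow'

Decoded: "world world run world hello slow"


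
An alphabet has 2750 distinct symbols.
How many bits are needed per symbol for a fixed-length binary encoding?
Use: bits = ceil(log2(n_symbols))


log2(2750) = 11.4252
Bracket: 2^11 = 2048 < 2750 <= 2^12 = 4096
So ceil(log2(2750)) = 12

bits = ceil(log2(2750)) = ceil(11.4252) = 12 bits


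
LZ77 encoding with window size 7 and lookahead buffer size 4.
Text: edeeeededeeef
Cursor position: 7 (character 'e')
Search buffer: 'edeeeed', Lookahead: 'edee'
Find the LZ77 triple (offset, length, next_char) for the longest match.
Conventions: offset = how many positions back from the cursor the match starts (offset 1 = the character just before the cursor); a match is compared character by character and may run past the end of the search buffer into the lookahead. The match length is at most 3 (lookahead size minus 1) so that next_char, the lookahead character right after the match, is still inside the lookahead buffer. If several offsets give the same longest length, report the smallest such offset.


Try each offset into the search buffer:
  offset=1 (pos 6, char 'd'): match length 0
  offset=2 (pos 5, char 'e'): match length 3
  offset=3 (pos 4, char 'e'): match length 1
  offset=4 (pos 3, char 'e'): match length 1
  offset=5 (pos 2, char 'e'): match length 1
  offset=6 (pos 1, char 'd'): match length 0
  offset=7 (pos 0, char 'e'): match length 3
Longest match has length 3, found at offsets 2, 7; take the smallest, offset 2.
next_char = character at position 7 + 3 = 10 -> 'e'

Best match: offset=2, length=3 (matching 'ede' starting at position 5)
LZ77 triple: (2, 3, 'e')


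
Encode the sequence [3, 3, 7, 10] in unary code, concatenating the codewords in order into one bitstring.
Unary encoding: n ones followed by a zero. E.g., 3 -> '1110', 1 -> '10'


Encode each number as n ones followed by a terminating 0:
  3 -> 1110 (4 bits)
  3 -> 1110 (4 bits)
  7 -> 11111110 (8 bits)
  10 -> 11111111110 (11 bits)
Total length = 4 + 4 + 8 + 11 = 27 bits.

Unary([3, 3, 7, 10]) = 111011101111111011111111110 (27 bits)


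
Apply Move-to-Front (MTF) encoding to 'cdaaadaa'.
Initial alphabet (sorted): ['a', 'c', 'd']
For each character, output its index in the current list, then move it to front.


MTF encoding:
'c': index 1 in ['a', 'c', 'd'] -> ['c', 'a', 'd']
'd': index 2 in ['c', 'a', 'd'] -> ['d', 'c', 'a']
'a': index 2 in ['d', 'c', 'a'] -> ['a', 'd', 'c']
'a': index 0 in ['a', 'd', 'c'] -> ['a', 'd', 'c']
'a': index 0 in ['a', 'd', 'c'] -> ['a', 'd', 'c']
'd': index 1 in ['a', 'd', 'c'] -> ['d', 'a', 'c']
'a': index 1 in ['d', 'a', 'c'] -> ['a', 'd', 'c']
'a': index 0 in ['a', 'd', 'c'] -> ['a', 'd', 'c']


Output: [1, 2, 2, 0, 0, 1, 1, 0]


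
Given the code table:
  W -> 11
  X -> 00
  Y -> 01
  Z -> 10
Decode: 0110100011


Decoding:
01 -> Y
10 -> Z
10 -> Z
00 -> X
11 -> W


Result: YZZXW


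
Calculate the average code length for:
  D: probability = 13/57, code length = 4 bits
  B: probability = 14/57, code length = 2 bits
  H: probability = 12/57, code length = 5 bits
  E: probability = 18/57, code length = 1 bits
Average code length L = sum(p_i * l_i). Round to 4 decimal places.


Weighted contributions p_i * l_i:
  D: (13/57) * 4 = 52/57
  B: (14/57) * 2 = 28/57
  H: (12/57) * 5 = 60/57
  E: (18/57) * 1 = 18/57
Sum = (52 + 28 + 60 + 18)/57 = 158/57

L = 158/57 = 2.7719 bits/symbol


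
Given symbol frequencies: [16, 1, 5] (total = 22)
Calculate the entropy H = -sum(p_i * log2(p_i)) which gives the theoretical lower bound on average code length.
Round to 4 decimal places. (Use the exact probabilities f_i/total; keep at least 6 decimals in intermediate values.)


Per-symbol terms -p_i * log2(p_i) with p_i = f_i/22:
  p = 16/22 = 0.727273: log2(p) = -0.459432, -p*log2(p) = 0.334132
  p = 1/22 = 0.045455: log2(p) = -4.459432, -p*log2(p) = 0.202701
  p = 5/22 = 0.227273: log2(p) = -2.137504, -p*log2(p) = 0.485796
H = 0.334132 + 0.202701 + 0.485796 = 1.022629

H = 1.0226 bits/symbol


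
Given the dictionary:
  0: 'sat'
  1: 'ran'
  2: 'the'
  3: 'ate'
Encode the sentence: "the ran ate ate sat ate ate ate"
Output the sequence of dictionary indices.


Look up each word in the dictionary:
  'the' -> 2
  'ran' -> 1
  'ate' -> 3
  'ate' -> 3
  'sat' -> 0
  'ate' -> 3
  'ate' -> 3
  'ate' -> 3

Encoded: [2, 1, 3, 3, 0, 3, 3, 3]


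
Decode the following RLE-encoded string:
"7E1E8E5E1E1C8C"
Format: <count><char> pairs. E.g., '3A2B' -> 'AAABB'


Expanding each <count><char> pair:
  7E -> 'EEEEEEE'
  1E -> 'E'
  8E -> 'EEEEEEEE'
  5E -> 'EEEEE'
  1E -> 'E'
  1C -> 'C'
  8C -> 'CCCCCCCC'

Decoded = EEEEEEEEEEEEEEEEEEEEEECCCCCCCCC


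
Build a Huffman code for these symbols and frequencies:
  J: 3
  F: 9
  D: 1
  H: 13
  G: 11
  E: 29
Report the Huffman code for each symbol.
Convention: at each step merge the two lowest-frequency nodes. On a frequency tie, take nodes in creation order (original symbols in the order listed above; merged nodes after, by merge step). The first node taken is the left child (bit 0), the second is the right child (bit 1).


Huffman tree construction:
Step 1: Merge D(1) + J(3) = 4
Step 2: Merge (D+J)(4) + F(9) = 13
Step 3: Merge G(11) + H(13) = 24
Step 4: Merge ((D+J)+F)(13) + (G+H)(24) = 37
Step 5: Merge E(29) + (((D+J)+F)+(G+H))(37) = 66
Read each symbol's code off the tree from the root (left child = 0, right child = 1).

Codes:
  J: 1001 (length 4)
  F: 101 (length 3)
  D: 1000 (length 4)
  H: 111 (length 3)
  G: 110 (length 3)
  E: 0 (length 1)
Average code length: 144/66 = 2.1818 bits/symbol


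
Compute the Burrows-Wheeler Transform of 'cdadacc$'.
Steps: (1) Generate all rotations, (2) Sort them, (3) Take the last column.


Rotations (sorted):
  0: $cdadacc -> last char: c
  1: acc$cdad -> last char: d
  2: adacc$cd -> last char: d
  3: c$cdadac -> last char: c
  4: cc$cdada -> last char: a
  5: cdadacc$ -> last char: $
  6: dacc$cda -> last char: a
  7: dadacc$c -> last char: c


BWT = cddca$ac


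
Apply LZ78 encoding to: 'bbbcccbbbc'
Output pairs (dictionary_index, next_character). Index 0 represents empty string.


LZ78 encoding steps:
Dictionary: {0: ''}
Step 1: w='' (idx 0), next='b' -> output (0, 'b'), add 'b' as idx 1
Step 2: w='b' (idx 1), next='b' -> output (1, 'b'), add 'bb' as idx 2
Step 3: w='' (idx 0), next='c' -> output (0, 'c'), add 'c' as idx 3
Step 4: w='c' (idx 3), next='c' -> output (3, 'c'), add 'cc' as idx 4
Step 5: w='bb' (idx 2), next='b' -> output (2, 'b'), add 'bbb' as idx 5
Step 6: w='c' (idx 3), end of input -> output (3, '')


Encoded: [(0, 'b'), (1, 'b'), (0, 'c'), (3, 'c'), (2, 'b'), (3, '')]


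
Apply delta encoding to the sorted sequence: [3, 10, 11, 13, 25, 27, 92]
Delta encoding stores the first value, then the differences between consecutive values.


First value: 3
Deltas:
  10 - 3 = 7
  11 - 10 = 1
  13 - 11 = 2
  25 - 13 = 12
  27 - 25 = 2
  92 - 27 = 65


Delta encoded: [3, 7, 1, 2, 12, 2, 65]


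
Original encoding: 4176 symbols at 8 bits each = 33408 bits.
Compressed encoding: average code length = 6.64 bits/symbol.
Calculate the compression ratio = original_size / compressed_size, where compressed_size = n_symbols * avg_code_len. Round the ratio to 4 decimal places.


original_size = n_symbols * orig_bits = 4176 * 8 = 33408 bits
compressed_size = n_symbols * avg_code_len = 4176 * 6.64 = 27728.64 bits
ratio = original_size / compressed_size = 33408 / 27728.64 = 1.2048

Compression ratio = 1.2048


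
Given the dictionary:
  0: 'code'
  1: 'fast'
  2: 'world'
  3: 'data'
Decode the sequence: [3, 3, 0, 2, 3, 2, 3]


Look up each index in the dictionary:
  3 -> 'data'
  3 -> 'data'
  0 -> 'code'
  2 -> 'world'
  3 -> 'data'
  2 -> 'world'
  3 -> 'data'

Decoded: "data data code world data world data"


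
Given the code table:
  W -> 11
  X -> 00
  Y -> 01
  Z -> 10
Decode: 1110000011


Decoding:
11 -> W
10 -> Z
00 -> X
00 -> X
11 -> W


Result: WZXXW


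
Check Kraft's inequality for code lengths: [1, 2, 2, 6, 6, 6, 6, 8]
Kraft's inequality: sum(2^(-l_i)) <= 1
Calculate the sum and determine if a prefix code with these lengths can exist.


Sum = 2^(-1) + 2^(-2) + 2^(-2) + 2^(-6) + 2^(-6) + 2^(-6) + 2^(-6) + 2^(-8)
    = 0.5 + 0.25 + 0.25 + 0.015625 + 0.015625 + 0.015625 + 0.015625 + 0.00390625
    = 273/256 = 1.06640625
Since 1.06640625 > 1, Kraft's inequality is NOT satisfied.
A prefix code with these lengths CANNOT exist.

Kraft sum = 1.06640625. Not satisfied.


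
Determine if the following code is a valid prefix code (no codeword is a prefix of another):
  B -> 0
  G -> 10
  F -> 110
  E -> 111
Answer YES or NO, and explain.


Checking each pair (does one codeword prefix another?):
  B='0' vs G='10': no prefix
  B='0' vs F='110': no prefix
  B='0' vs E='111': no prefix
  G='10' vs B='0': no prefix
  G='10' vs F='110': no prefix
  G='10' vs E='111': no prefix
  F='110' vs B='0': no prefix
  F='110' vs G='10': no prefix
  F='110' vs E='111': no prefix
  E='111' vs B='0': no prefix
  E='111' vs G='10': no prefix
  E='111' vs F='110': no prefix
No violation found over all pairs.

YES -- this is a valid prefix code. No codeword is a prefix of any other codeword.


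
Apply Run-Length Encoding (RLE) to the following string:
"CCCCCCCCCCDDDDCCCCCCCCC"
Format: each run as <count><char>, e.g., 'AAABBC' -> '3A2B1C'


Scanning runs left to right:
  i=0: run of 'C' x 10 -> '10C'
  i=10: run of 'D' x 4 -> '4D'
  i=14: run of 'C' x 9 -> '9C'

RLE = 10C4D9C


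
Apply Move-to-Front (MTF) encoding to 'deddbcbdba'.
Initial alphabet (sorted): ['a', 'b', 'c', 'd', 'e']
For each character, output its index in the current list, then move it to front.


MTF encoding:
'd': index 3 in ['a', 'b', 'c', 'd', 'e'] -> ['d', 'a', 'b', 'c', 'e']
'e': index 4 in ['d', 'a', 'b', 'c', 'e'] -> ['e', 'd', 'a', 'b', 'c']
'd': index 1 in ['e', 'd', 'a', 'b', 'c'] -> ['d', 'e', 'a', 'b', 'c']
'd': index 0 in ['d', 'e', 'a', 'b', 'c'] -> ['d', 'e', 'a', 'b', 'c']
'b': index 3 in ['d', 'e', 'a', 'b', 'c'] -> ['b', 'd', 'e', 'a', 'c']
'c': index 4 in ['b', 'd', 'e', 'a', 'c'] -> ['c', 'b', 'd', 'e', 'a']
'b': index 1 in ['c', 'b', 'd', 'e', 'a'] -> ['b', 'c', 'd', 'e', 'a']
'd': index 2 in ['b', 'c', 'd', 'e', 'a'] -> ['d', 'b', 'c', 'e', 'a']
'b': index 1 in ['d', 'b', 'c', 'e', 'a'] -> ['b', 'd', 'c', 'e', 'a']
'a': index 4 in ['b', 'd', 'c', 'e', 'a'] -> ['a', 'b', 'd', 'c', 'e']


Output: [3, 4, 1, 0, 3, 4, 1, 2, 1, 4]


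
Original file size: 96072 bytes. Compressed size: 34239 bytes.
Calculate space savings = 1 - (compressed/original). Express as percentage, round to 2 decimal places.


ratio = compressed/original = 34239/96072 = 0.356389
savings = 1 - ratio = 1 - 0.356389 = 0.643611
as a percentage: 0.643611 * 100 = 64.36%

Space savings = 1 - 34239/96072 = 64.36%


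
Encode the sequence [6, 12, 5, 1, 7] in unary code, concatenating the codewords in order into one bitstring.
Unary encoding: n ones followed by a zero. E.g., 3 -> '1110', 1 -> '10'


Encode each number as n ones followed by a terminating 0:
  6 -> 1111110 (7 bits)
  12 -> 1111111111110 (13 bits)
  5 -> 111110 (6 bits)
  1 -> 10 (2 bits)
  7 -> 11111110 (8 bits)
Total length = 7 + 13 + 6 + 2 + 8 = 36 bits.

Unary([6, 12, 5, 1, 7]) = 111111011111111111101111101011111110 (36 bits)


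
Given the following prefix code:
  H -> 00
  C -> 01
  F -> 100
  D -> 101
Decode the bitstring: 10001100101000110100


Decoding step by step:
Bits 100 -> F
Bits 01 -> C
Bits 100 -> F
Bits 101 -> D
Bits 00 -> H
Bits 01 -> C
Bits 101 -> D
Bits 00 -> H


Decoded message: FCFDHCDH


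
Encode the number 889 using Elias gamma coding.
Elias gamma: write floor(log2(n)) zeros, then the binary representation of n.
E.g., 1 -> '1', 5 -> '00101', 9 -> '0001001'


num_bits = floor(log2(889)) + 1 = 10
leading_zeros = num_bits - 1 = 9
binary(889) = 1101111001

Elias gamma(889) = '000000000' + '1101111001' = 0000000001101111001 (19 bits)


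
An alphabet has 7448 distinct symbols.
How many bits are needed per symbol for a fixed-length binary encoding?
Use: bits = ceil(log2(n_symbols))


log2(7448) = 12.8626
Bracket: 2^12 = 4096 < 7448 <= 2^13 = 8192
So ceil(log2(7448)) = 13

bits = ceil(log2(7448)) = ceil(12.8626) = 13 bits


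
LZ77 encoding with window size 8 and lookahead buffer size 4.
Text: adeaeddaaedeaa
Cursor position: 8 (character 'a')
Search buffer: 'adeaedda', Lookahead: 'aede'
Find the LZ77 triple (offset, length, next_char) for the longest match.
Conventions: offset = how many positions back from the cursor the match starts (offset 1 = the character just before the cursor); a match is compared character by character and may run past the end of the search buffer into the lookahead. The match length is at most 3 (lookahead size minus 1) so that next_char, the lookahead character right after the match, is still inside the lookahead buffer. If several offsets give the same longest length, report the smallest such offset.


Try each offset into the search buffer:
  offset=1 (pos 7, char 'a'): match length 1
  offset=2 (pos 6, char 'd'): match length 0
  offset=3 (pos 5, char 'd'): match length 0
  offset=4 (pos 4, char 'e'): match length 0
  offset=5 (pos 3, char 'a'): match length 3
  offset=6 (pos 2, char 'e'): match length 0
  offset=7 (pos 1, char 'd'): match length 0
  offset=8 (pos 0, char 'a'): match length 1
Longest match has length 3 at offset 5.
next_char = character at position 8 + 3 = 11 -> 'e'

Best match: offset=5, length=3 (matching 'aed' starting at position 3)
LZ77 triple: (5, 3, 'e')


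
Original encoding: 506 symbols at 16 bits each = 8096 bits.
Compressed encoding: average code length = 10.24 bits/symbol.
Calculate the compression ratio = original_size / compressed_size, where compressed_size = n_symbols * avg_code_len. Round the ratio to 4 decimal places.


original_size = n_symbols * orig_bits = 506 * 16 = 8096 bits
compressed_size = n_symbols * avg_code_len = 506 * 10.24 = 5181.44 bits
ratio = original_size / compressed_size = 8096 / 5181.44 = 1.5625

Compression ratio = 1.5625


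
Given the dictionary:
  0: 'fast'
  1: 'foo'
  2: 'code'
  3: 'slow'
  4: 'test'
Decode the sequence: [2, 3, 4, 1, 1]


Look up each index in the dictionary:
  2 -> 'code'
  3 -> 'slow'
  4 -> 'test'
  1 -> 'foo'
  1 -> 'foo'

Decoded: "code slow test foo foo"
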